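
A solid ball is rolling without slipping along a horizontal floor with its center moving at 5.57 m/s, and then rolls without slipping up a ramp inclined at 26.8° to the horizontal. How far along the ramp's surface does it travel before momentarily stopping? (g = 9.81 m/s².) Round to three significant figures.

d ≈ 4.91 m

For this body I = (2/5)MR², i.e. k = I/(MR²) = 0.4.
Since it rolls without slipping, ω = v/R and KE = ½Mv² + ½Iω² = ½(1+k)Mv² = (7/10)Mv².
Setting this equal to Mgh gives the vertical rise h = (1+k)v₀²/(2g) = 1.4×5.57²/(2×9.81) = 2.214 m.
Along the incline, d = h/sinθ = 2.214/sin26.8° ≈ 4.91 m.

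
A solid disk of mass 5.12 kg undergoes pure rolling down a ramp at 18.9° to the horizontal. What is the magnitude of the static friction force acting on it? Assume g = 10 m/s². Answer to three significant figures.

The moment of inertia is (1/2)MR², giving k ≡ I/(MR²) = 0.5.
Newton's second law down the slope: Mg sinθ − f = Ma. The torque equation fR = Iα (with α = a/R) gives f = kMa.
Combining, a = g sinθ/(1+k) and f = kMa = kMg sinθ/(1+k).
f = 0.5 × 5.12 × 10 × sin18.9° / 1.5 ≈ 5.53 N.

f ≈ 5.53 N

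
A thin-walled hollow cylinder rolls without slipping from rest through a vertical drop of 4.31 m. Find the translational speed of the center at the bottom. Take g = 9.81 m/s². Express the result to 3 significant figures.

Here I = MR², so the shape factor k = I/(MR²) = 1.
Since it rolls without slipping, ω = v/R and KE = ½Mv² + ½Iω² = ½(1+k)Mv² = Mv².
Energy conservation: Mgh = Mv², so v = √(2gh/(1+k)) = √(2 × 9.81 × 4.31 / 2) ≈ 6.50 m/s.

v ≈ 6.50 m/s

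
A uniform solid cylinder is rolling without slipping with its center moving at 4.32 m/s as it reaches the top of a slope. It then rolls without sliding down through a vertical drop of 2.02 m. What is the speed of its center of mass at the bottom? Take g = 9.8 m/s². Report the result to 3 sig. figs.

v ≈ 6.71 m/s

For this body I = (1/2)MR², i.e. k = I/(MR²) = 0.5.
The rolling condition ω = v/R makes the rotational term ½I(v/R)² = ½kMv², so KE_total = ½(1+k)Mv² = (3/4)Mv².
Energy conservation: (3/4)Mv₀² + Mgh = (3/4)Mv², so v² = v₀² + 2gh/(1+k).
v = √(4.32² + 2×9.8×2.02/1.5) = √45.06 ≈ 6.71 m/s.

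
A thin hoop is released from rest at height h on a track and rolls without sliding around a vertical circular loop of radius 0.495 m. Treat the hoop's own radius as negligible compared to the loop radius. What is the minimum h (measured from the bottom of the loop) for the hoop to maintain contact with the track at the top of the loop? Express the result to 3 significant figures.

h_min ≈ 1.49 m

For this body I = MR², i.e. k = I/(MR²) = 1.
At the top, contact is just lost when gravity alone supplies the centripetal force: Mg = Mv_top²/r, i.e. v_top² = gr.
With ω = v/R, the kinetic energy at speed v is ½(1+k)Mv² = Mv².
Energy conservation from release (height h) to the top (height 2r): Mgh = Mg(2r) + M·gr.
Thus h_min = 2r + (1+k)r/2 = r(2 + 2/2) = 0.495 × 3 ≈ 1.49 m.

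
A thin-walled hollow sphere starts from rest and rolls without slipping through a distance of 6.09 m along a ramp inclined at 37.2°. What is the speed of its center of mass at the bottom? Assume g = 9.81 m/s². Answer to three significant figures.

The moment of inertia is (2/3)MR², giving k ≡ I/(MR²) = 2/3.
Pure rolling means v = ωR; then KE = ½Mv² + ½I(v/R)² = ½(1+k)Mv² = (5/6)Mv².
The vertical drop is h = L sinθ = 6.09 × sin37.2° = 3.682 m.
Setting Mgh = (5/6)Mv² gives v = √(2gh/(1+k)) = √(2·9.81·3.682/1.667) ≈ 6.58 m/s.

v ≈ 6.58 m/s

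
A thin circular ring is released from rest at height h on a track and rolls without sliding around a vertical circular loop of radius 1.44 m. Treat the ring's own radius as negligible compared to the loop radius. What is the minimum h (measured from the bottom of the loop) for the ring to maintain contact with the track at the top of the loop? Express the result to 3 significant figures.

h_min ≈ 4.32 m

With I = MR², the ratio k = I/(MR²) is 1.
At the top, contact is just lost when gravity alone supplies the centripetal force: Mg = Mv_top²/r, i.e. v_top² = gr.
With ω = v/R, the kinetic energy at speed v is ½(1+k)Mv² = Mv².
Energy conservation from release (height h) to the top (height 2r): Mgh = Mg(2r) + M·gr.
Thus h_min = 2r + (1+k)r/2 = r(2 + 2/2) = 1.44 × 3 ≈ 4.32 m.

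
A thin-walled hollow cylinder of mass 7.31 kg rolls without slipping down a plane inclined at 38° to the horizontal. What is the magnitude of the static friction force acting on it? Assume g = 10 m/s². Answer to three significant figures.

f ≈ 22.5 N

Here I = MR², so the shape factor k = I/(MR²) = 1.
Along the incline Mg sinθ − f = Ma, and torque about the center fR = Iα = kMR²(a/R) gives f = kMa.
Combining, a = g sinθ/(1+k) and f = kMa = kMg sinθ/(1+k).
f = 1 × 7.31 × 10 × sin38° / 2 ≈ 22.5 N.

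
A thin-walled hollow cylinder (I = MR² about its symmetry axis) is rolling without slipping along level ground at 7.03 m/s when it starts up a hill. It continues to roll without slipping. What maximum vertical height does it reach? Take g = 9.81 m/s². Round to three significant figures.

h ≈ 5.04 m

Here I = MR², so the shape factor k = I/(MR²) = 1.
Pure rolling means v = ωR; then KE = ½Mv² + ½I(v/R)² = ½(1+k)Mv² = Mv².
All of this converts to potential energy at the highest point: Mv₀² = Mgh.
Thus h = (1+k)v₀²/(2g) = 2 × 7.03² / (2 × 9.81) ≈ 5.04 m.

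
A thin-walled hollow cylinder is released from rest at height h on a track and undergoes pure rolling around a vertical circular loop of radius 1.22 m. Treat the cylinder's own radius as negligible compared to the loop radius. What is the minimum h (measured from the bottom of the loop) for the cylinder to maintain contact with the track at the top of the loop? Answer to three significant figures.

h_min ≈ 3.66 m

For this body I = MR², i.e. k = I/(MR²) = 1.
At the top, contact is just lost when gravity alone supplies the centripetal force: Mg = Mv_top²/r, i.e. v_top² = gr.
With ω = v/R, the kinetic energy at speed v is ½(1+k)Mv² = Mv².
Energy conservation from release (height h) to the top (height 2r): Mgh = Mg(2r) + M·gr.
Thus h_min = 2r + (1+k)r/2 = r(2 + 2/2) = 1.22 × 3 ≈ 3.66 m.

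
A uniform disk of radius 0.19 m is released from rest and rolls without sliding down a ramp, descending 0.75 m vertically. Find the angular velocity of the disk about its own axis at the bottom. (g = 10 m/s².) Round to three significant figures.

ω ≈ 16.6 rad/s

The moment of inertia is (1/2)MR², giving k ≡ I/(MR²) = 0.5.
Rolling without slipping gives ω = v/R, so the total kinetic energy is ½Mv² + ½Iω² = ½(1+k)Mv² = (3/4)Mv².
Energy conservation Mgh = ½(1+k)Mv² gives v = √(2gh/(1+k)) = √(2 × 10 × 0.75 / 1.5) = 3.162 m/s.
The angular speed follows from ω = v/R = 3.162/0.19 ≈ 16.6 rad/s.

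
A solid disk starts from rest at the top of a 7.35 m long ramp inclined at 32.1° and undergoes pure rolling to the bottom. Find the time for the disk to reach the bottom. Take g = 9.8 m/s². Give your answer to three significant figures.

The moment of inertia is (1/2)MR², giving k ≡ I/(MR²) = 0.5.
Newton's second law down the slope: Mg sinθ − f = Ma. The torque equation fR = Iα (with α = a/R) gives f = kMa.
Hence a = g sinθ/(1+k) = 9.8×sin32.1°/1.5 = 3.472 m/s².
Starting from rest, L = ½at², so t = √(2L/a) = √(2×7.35/3.472) ≈ 2.06 s.

t ≈ 2.06 s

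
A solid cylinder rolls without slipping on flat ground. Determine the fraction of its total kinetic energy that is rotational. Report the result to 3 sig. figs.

fraction ≈ 0.333

The moment of inertia is (1/2)MR², giving k ≡ I/(MR²) = 0.5.
With ω = v/R, KE_trans = ½Mv² and KE_rot = ½Iω² = ½kMv², so KE_total = ½(1+k)Mv².
The rotational fraction is therefore k/(1+k) = 0.5/1.5 ≈ 0.333.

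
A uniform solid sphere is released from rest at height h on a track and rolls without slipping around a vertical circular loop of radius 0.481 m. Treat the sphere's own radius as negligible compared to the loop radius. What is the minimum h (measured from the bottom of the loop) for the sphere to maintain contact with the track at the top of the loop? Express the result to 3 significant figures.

h_min ≈ 1.30 m

The moment of inertia is (2/5)MR², giving k ≡ I/(MR²) = 0.4.
At the top, contact is just lost when gravity alone supplies the centripetal force: Mg = Mv_top²/r, i.e. v_top² = gr.
With ω = v/R, the kinetic energy at speed v is ½(1+k)Mv² = (7/10)Mv².
Energy conservation from release (height h) to the top (height 2r): Mgh = Mg(2r) + (7/10)M·gr.
Thus h_min = 2r + (1+k)r/2 = r(2 + 1.4/2) = 0.481 × 2.7 ≈ 1.30 m.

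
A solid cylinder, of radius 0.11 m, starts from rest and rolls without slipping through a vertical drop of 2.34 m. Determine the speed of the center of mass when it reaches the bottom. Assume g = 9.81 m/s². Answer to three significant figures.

v ≈ 5.53 m/s

Here I = (1/2)MR², so the shape factor k = I/(MR²) = 0.5.
Rolling without slipping gives ω = v/R, so the total kinetic energy is ½Mv² + ½Iω² = ½(1+k)Mv² = (3/4)Mv².
Energy conservation: Mgh = (3/4)Mv², so v = √(2gh/(1+k)) = √(2 × 9.81 × 2.34 / 1.5) ≈ 5.53 m/s.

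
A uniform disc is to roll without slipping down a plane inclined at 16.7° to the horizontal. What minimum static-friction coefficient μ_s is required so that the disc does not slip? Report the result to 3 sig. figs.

For this body I = (1/2)MR², i.e. k = I/(MR²) = 0.5.
Translational: Mg sinθ − f = Ma. Rotational about the CM: fR = Iα = kMRa, so f = kMa.
These give a = g sinθ/(1+k) and the required friction f = kMg sinθ/(1+k).
With N = Mg cosθ, the no-slip condition f ≤ μN gives μ_min = f/N = k tanθ/(1+k).
μ_min = 0.5 × tan16.7° / 1.5 ≈ 0.100.

μ_min ≈ 0.100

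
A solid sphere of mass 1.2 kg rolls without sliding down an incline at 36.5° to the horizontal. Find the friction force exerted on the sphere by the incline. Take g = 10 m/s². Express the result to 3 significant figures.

Here I = (2/5)MR², so the shape factor k = I/(MR²) = 0.4.
Along the incline Mg sinθ − f = Ma, and torque about the center fR = Iα = kMR²(a/R) gives f = kMa.
Combining, a = g sinθ/(1+k) and f = kMa = kMg sinθ/(1+k).
f = 0.4 × 1.2 × 10 × sin36.5° / 1.4 ≈ 2.04 N.

f ≈ 2.04 N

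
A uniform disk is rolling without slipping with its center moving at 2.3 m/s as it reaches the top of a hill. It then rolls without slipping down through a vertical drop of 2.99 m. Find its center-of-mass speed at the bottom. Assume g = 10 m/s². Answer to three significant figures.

For this body I = (1/2)MR², i.e. k = I/(MR²) = 0.5.
Rolling without slipping gives ω = v/R, so the total kinetic energy is ½Mv² + ½Iω² = ½(1+k)Mv² = (3/4)Mv².
Energy conservation: (3/4)Mv₀² + Mgh = (3/4)Mv², so v² = v₀² + 2gh/(1+k).
v = √(2.3² + 2×10×2.99/1.5) = √45.16 ≈ 6.72 m/s.

v ≈ 6.72 m/s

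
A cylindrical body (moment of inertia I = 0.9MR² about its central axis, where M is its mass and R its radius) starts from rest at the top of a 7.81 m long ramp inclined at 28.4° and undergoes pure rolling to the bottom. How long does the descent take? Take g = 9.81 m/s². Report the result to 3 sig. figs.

t ≈ 2.52 s

For this body I = 0.9MR², i.e. k = I/(MR²) = 0.9.
Newton's second law down the slope: Mg sinθ − f = Ma. The torque equation fR = Iα (with α = a/R) gives f = kMa.
Hence a = g sinθ/(1+k) = 9.81×sin28.4°/1.9 = 2.456 m/s².
With constant a from rest, t = √(2L/a) = √(2·7.81/2.456) ≈ 2.52 s.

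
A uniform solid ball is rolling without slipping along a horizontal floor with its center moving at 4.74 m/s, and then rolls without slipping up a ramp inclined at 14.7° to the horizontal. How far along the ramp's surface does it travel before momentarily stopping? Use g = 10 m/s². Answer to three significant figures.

d ≈ 6.20 m

Here I = (2/5)MR², so the shape factor k = I/(MR²) = 0.4.
The rolling condition ω = v/R makes the rotational term ½I(v/R)² = ½kMv², so KE_total = ½(1+k)Mv² = (7/10)Mv².
Setting this equal to Mgh gives the vertical rise h = (1+k)v₀²/(2g) = 1.4×4.74²/(2×10) = 1.573 m.
Along the incline, d = h/sinθ = 1.573/sin14.7° ≈ 6.20 m.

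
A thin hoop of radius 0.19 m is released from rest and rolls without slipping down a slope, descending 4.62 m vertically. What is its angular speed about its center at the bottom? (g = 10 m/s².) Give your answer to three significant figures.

ω ≈ 35.8 rad/s

The moment of inertia is MR², giving k ≡ I/(MR²) = 1.
The rolling condition ω = v/R makes the rotational term ½I(v/R)² = ½kMv², so KE_total = ½(1+k)Mv² = Mv².
Energy conservation Mgh = ½(1+k)Mv² gives v = √(2gh/(1+k)) = √(2 × 10 × 4.62 / 2) = 6.797 m/s.
Then ω = v/R = 6.797 / 0.19 ≈ 35.8 rad/s.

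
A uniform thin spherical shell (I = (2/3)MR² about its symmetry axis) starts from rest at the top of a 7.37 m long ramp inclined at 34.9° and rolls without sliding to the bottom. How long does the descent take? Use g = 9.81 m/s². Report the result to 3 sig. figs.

t ≈ 2.09 s

The moment of inertia is (2/3)MR², giving k ≡ I/(MR²) = 2/3.
Along the incline Mg sinθ − f = Ma, and torque about the center fR = Iα = kMR²(a/R) gives f = kMa.
Hence a = g sinθ/(1+k) = 9.81×sin34.9°/1.667 = 3.368 m/s².
Starting from rest, L = ½at², so t = √(2L/a) = √(2×7.37/3.368) ≈ 2.09 s.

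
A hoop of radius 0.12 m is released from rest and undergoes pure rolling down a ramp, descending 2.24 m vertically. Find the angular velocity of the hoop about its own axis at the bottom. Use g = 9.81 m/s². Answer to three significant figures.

For this body I = MR², i.e. k = I/(MR²) = 1.
Since it rolls without slipping, ω = v/R and KE = ½Mv² + ½Iω² = ½(1+k)Mv² = Mv².
Energy conservation Mgh = ½(1+k)Mv² gives v = √(2gh/(1+k)) = √(2 × 9.81 × 2.24 / 2) = 4.688 m/s.
Then ω = v/R = 4.688 / 0.12 ≈ 39.1 rad/s.

ω ≈ 39.1 rad/s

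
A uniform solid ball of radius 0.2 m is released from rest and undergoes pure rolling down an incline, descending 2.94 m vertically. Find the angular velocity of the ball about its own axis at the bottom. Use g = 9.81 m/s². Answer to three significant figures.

The moment of inertia is (2/5)MR², giving k ≡ I/(MR²) = 0.4.
Pure rolling means v = ωR; then KE = ½Mv² + ½I(v/R)² = ½(1+k)Mv² = (7/10)Mv².
Energy conservation Mgh = ½(1+k)Mv² gives v = √(2gh/(1+k)) = √(2 × 9.81 × 2.94 / 1.4) = 6.419 m/s.
Then ω = v/R = 6.419 / 0.2 ≈ 32.1 rad/s.

ω ≈ 32.1 rad/s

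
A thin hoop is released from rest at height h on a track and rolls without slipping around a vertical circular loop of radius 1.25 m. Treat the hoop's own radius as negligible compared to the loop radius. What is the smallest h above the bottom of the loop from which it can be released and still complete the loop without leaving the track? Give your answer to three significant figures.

h_min ≈ 3.75 m

With I = MR², the ratio k = I/(MR²) is 1.
At the top of the loop, the minimum-contact condition is Mg = Mv_top²/r, so v_top² = gr.
With ω = v/R, the kinetic energy at speed v is ½(1+k)Mv² = Mv².
Energy conservation from release (height h) to the top (height 2r): Mgh = Mg(2r) + M·gr.
Thus h_min = 2r + (1+k)r/2 = r(2 + 2/2) = 1.25 × 3 ≈ 3.75 m.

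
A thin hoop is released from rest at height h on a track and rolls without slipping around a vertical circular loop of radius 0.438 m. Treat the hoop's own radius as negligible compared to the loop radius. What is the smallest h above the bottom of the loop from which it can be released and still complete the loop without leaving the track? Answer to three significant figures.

With I = MR², the ratio k = I/(MR²) is 1.
At the top, contact is just lost when gravity alone supplies the centripetal force: Mg = Mv_top²/r, i.e. v_top² = gr.
With ω = v/R, the kinetic energy at speed v is ½(1+k)Mv² = Mv².
Energy conservation from release (height h) to the top (height 2r): Mgh = Mg(2r) + M·gr.
Thus h_min = 2r + (1+k)r/2 = r(2 + 2/2) = 0.438 × 3 ≈ 1.31 m.

h_min ≈ 1.31 m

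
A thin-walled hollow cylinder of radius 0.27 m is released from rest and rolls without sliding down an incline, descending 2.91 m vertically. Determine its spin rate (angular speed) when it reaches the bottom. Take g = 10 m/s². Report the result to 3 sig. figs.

ω ≈ 20.0 rad/s

The moment of inertia is MR², giving k ≡ I/(MR²) = 1.
Rolling without slipping gives ω = v/R, so the total kinetic energy is ½Mv² + ½Iω² = ½(1+k)Mv² = Mv².
Energy conservation Mgh = ½(1+k)Mv² gives v = √(2gh/(1+k)) = √(2 × 10 × 2.91 / 2) = 5.394 m/s.
Then ω = v/R = 5.394 / 0.27 ≈ 20.0 rad/s.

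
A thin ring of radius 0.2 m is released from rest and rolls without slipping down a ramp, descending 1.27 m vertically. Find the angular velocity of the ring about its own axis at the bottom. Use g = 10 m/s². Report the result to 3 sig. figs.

Here I = MR², so the shape factor k = I/(MR²) = 1.
Pure rolling means v = ωR; then KE = ½Mv² + ½I(v/R)² = ½(1+k)Mv² = Mv².
Energy conservation Mgh = ½(1+k)Mv² gives v = √(2gh/(1+k)) = √(2 × 10 × 1.27 / 2) = 3.564 m/s.
The angular speed follows from ω = v/R = 3.564/0.2 ≈ 17.8 rad/s.

ω ≈ 17.8 rad/s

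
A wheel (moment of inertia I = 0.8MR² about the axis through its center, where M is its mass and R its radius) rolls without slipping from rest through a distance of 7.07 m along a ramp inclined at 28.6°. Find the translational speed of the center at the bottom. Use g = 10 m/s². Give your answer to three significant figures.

v ≈ 6.13 m/s

With I = 0.8MR², the ratio k = I/(MR²) is 0.8.
Pure rolling means v = ωR; then KE = ½Mv² + ½I(v/R)² = ½(1+k)Mv² = (9/10)Mv².
The vertical drop is h = L sinθ = 7.07 × sin28.6° = 3.384 m.
Setting Mgh = (9/10)Mv² gives v = √(2gh/(1+k)) = √(2·10·3.384/1.8) ≈ 6.13 m/s.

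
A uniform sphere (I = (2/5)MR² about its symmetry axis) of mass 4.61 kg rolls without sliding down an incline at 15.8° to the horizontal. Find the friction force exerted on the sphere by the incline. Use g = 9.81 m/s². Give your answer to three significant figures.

Here I = (2/5)MR², so the shape factor k = I/(MR²) = 0.4.
Along the incline Mg sinθ − f = Ma, and torque about the center fR = Iα = kMR²(a/R) gives f = kMa.
Combining, a = g sinθ/(1+k) and f = kMa = kMg sinθ/(1+k).
f = 0.4 × 4.61 × 9.81 × sin15.8° / 1.4 ≈ 3.52 N.

f ≈ 3.52 N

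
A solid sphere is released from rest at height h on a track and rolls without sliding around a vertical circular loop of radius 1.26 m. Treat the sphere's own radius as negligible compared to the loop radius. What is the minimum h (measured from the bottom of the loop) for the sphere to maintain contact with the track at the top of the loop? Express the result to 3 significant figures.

h_min ≈ 3.40 m

For this body I = (2/5)MR², i.e. k = I/(MR²) = 0.4.
At the top of the loop, the minimum-contact condition is Mg = Mv_top²/r, so v_top² = gr.
With ω = v/R, the kinetic energy at speed v is ½(1+k)Mv² = (7/10)Mv².
Energy conservation from release (height h) to the top (height 2r): Mgh = Mg(2r) + (7/10)M·gr.
Thus h_min = 2r + (1+k)r/2 = r(2 + 1.4/2) = 1.26 × 2.7 ≈ 3.40 m.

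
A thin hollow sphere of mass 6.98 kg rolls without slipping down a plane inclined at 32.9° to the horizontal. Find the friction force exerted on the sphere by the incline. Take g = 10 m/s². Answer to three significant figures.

The moment of inertia is (2/3)MR², giving k ≡ I/(MR²) = 2/3.
Newton's second law down the slope: Mg sinθ − f = Ma. The torque equation fR = Iα (with α = a/R) gives f = kMa.
Combining, a = g sinθ/(1+k) and f = kMa = kMg sinθ/(1+k).
f = (2/3) × 6.98 × 10 × sin32.9° / 1.667 ≈ 15.2 N.

f ≈ 15.2 N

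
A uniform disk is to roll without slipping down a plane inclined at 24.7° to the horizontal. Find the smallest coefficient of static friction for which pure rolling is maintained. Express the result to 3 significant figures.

With I = (1/2)MR², the ratio k = I/(MR²) is 0.5.
Translational: Mg sinθ − f = Ma. Rotational about the CM: fR = Iα = kMRa, so f = kMa.
These give a = g sinθ/(1+k) and the required friction f = kMg sinθ/(1+k).
The normal force is N = Mg cosθ, so μ_min = f/N = k tanθ/(1+k).
μ_min = 0.5 × tan24.7° / 1.5 ≈ 0.153.

μ_min ≈ 0.153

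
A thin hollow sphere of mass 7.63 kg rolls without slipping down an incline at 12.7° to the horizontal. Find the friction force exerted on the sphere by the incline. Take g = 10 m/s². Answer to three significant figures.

For this body I = (2/3)MR², i.e. k = I/(MR²) = 2/3.
Along the incline Mg sinθ − f = Ma, and torque about the center fR = Iα = kMR²(a/R) gives f = kMa.
Combining, a = g sinθ/(1+k) and f = kMa = kMg sinθ/(1+k).
f = (2/3) × 7.63 × 10 × sin12.7° / 1.667 ≈ 6.71 N.

f ≈ 6.71 N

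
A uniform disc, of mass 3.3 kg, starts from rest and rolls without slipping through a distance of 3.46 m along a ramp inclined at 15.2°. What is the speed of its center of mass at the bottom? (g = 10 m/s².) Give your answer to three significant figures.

With I = (1/2)MR², the ratio k = I/(MR²) is 0.5.
The rolling condition ω = v/R makes the rotational term ½I(v/R)² = ½kMv², so KE_total = ½(1+k)Mv² = (3/4)Mv².
The vertical drop is h = L sinθ = 3.46 × sin15.2° = 0.9072 m.
Energy conservation: Mgh = (3/4)Mv², so v = √(2gh/(1+k)) = √(2 × 10 × 0.9072 / 1.5) ≈ 3.48 m/s.

v ≈ 3.48 m/s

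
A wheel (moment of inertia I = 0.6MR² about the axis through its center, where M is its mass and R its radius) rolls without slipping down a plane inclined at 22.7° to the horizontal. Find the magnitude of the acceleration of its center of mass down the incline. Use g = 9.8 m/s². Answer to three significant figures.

The moment of inertia is 0.6MR², giving k ≡ I/(MR²) = 0.6.
Translational: Mg sinθ − f = Ma. Rotational about the CM: fR = Iα = kMRa, so f = kMa.
Eliminating f: Mg sinθ = (1+k)Ma, so a = g sinθ/(1+k) = 9.8 × sin22.7° / 1.6 ≈ 2.36 m/s².

a ≈ 2.36 m/s²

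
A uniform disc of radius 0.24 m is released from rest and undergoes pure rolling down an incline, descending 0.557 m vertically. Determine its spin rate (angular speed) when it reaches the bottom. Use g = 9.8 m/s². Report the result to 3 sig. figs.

ω ≈ 11.2 rad/s

For this body I = (1/2)MR², i.e. k = I/(MR²) = 0.5.
Rolling without slipping gives ω = v/R, so the total kinetic energy is ½Mv² + ½Iω² = ½(1+k)Mv² = (3/4)Mv².
Energy conservation Mgh = ½(1+k)Mv² gives v = √(2gh/(1+k)) = √(2 × 9.8 × 0.557 / 1.5) = 2.698 m/s.
The angular speed follows from ω = v/R = 2.698/0.24 ≈ 11.2 rad/s.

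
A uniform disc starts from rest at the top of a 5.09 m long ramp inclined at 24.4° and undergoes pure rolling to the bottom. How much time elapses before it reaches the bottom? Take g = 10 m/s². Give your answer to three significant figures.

Here I = (1/2)MR², so the shape factor k = I/(MR²) = 0.5.
Newton's second law down the slope: Mg sinθ − f = Ma. The torque equation fR = Iα (with α = a/R) gives f = kMa.
Hence a = g sinθ/(1+k) = 10×sin24.4°/1.5 = 2.754 m/s².
Starting from rest, L = ½at², so t = √(2L/a) = √(2×5.09/2.754) ≈ 1.92 s.

t ≈ 1.92 s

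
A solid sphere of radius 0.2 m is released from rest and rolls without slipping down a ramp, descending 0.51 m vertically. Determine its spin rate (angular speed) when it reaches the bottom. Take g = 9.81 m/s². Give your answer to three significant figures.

With I = (2/5)MR², the ratio k = I/(MR²) is 0.4.
The rolling condition ω = v/R makes the rotational term ½I(v/R)² = ½kMv², so KE_total = ½(1+k)Mv² = (7/10)Mv².
Energy conservation Mgh = ½(1+k)Mv² gives v = √(2gh/(1+k)) = √(2 × 9.81 × 0.51 / 1.4) = 2.673 m/s.
The angular speed follows from ω = v/R = 2.673/0.2 ≈ 13.4 rad/s.

ω ≈ 13.4 rad/s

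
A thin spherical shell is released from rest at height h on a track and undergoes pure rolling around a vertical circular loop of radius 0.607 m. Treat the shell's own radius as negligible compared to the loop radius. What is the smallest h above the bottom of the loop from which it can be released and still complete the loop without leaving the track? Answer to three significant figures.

h_min ≈ 1.72 m

For this body I = (2/3)MR², i.e. k = I/(MR²) = 2/3.
At the top of the loop, the minimum-contact condition is Mg = Mv_top²/r, so v_top² = gr.
With ω = v/R, the kinetic energy at speed v is ½(1+k)Mv² = (5/6)Mv².
Energy conservation from release (height h) to the top (height 2r): Mgh = Mg(2r) + (5/6)M·gr.
Thus h_min = 2r + (1+k)r/2 = r(2 + 1.667/2) = 0.607 × 2.833 ≈ 1.72 m.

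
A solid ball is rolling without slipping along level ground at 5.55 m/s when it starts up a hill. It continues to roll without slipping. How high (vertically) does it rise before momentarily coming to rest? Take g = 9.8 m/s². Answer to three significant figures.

h ≈ 2.20 m

For this body I = (2/5)MR², i.e. k = I/(MR²) = 0.4.
The rolling condition ω = v/R makes the rotational term ½I(v/R)² = ½kMv², so KE_total = ½(1+k)Mv² = (7/10)Mv².
All of this converts to potential energy at the highest point: (7/10)Mv₀² = Mgh.
Thus h = (1+k)v₀²/(2g) = 1.4 × 5.55² / (2 × 9.8) ≈ 2.20 m.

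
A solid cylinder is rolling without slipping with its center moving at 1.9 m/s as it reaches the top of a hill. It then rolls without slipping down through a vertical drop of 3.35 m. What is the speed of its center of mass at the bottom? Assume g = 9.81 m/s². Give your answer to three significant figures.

With I = (1/2)MR², the ratio k = I/(MR²) is 0.5.
Rolling without slipping gives ω = v/R, so the total kinetic energy is ½Mv² + ½Iω² = ½(1+k)Mv² = (3/4)Mv².
Conserving energy between top and bottom: (3/4)Mv² = (3/4)Mv₀² + Mgh, hence v² = v₀² + 2gh/(1+k).
v = √(1.9² + 2×9.81×3.35/1.5) = √47.43 ≈ 6.89 m/s.

v ≈ 6.89 m/s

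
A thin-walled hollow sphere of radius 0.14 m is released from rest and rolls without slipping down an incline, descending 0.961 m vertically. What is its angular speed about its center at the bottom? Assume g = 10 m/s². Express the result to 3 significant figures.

The moment of inertia is (2/3)MR², giving k ≡ I/(MR²) = 2/3.
Pure rolling means v = ωR; then KE = ½Mv² + ½I(v/R)² = ½(1+k)Mv² = (5/6)Mv².
Energy conservation Mgh = ½(1+k)Mv² gives v = √(2gh/(1+k)) = √(2 × 10 × 0.961 / 1.667) = 3.396 m/s.
The angular speed follows from ω = v/R = 3.396/0.14 ≈ 24.3 rad/s.

ω ≈ 24.3 rad/s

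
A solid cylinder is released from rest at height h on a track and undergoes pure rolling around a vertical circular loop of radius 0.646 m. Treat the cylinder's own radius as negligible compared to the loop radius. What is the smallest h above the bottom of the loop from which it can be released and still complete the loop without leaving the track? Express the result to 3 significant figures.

h_min ≈ 1.78 m

With I = (1/2)MR², the ratio k = I/(MR²) is 0.5.
At the top, contact is just lost when gravity alone supplies the centripetal force: Mg = Mv_top²/r, i.e. v_top² = gr.
With ω = v/R, the kinetic energy at speed v is ½(1+k)Mv² = (3/4)Mv².
Energy conservation from release (height h) to the top (height 2r): Mgh = Mg(2r) + (3/4)M·gr.
Thus h_min = 2r + (1+k)r/2 = r(2 + 1.5/2) = 0.646 × 2.75 ≈ 1.78 m.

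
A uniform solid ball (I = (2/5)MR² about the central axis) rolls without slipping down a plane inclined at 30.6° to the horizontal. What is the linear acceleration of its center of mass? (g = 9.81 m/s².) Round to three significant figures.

Here I = (2/5)MR², so the shape factor k = I/(MR²) = 0.4.
Translational: Mg sinθ − f = Ma. Rotational about the CM: fR = Iα = kMRa, so f = kMa.
Eliminating f: Mg sinθ = (1+k)Ma, so a = g sinθ/(1+k) = 9.81 × sin30.6° / 1.4 ≈ 3.57 m/s².

a ≈ 3.57 m/s²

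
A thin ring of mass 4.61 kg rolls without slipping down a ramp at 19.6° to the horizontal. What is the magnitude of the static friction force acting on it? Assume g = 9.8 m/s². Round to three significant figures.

For this body I = MR², i.e. k = I/(MR²) = 1.
Translational: Mg sinθ − f = Ma. Rotational about the CM: fR = Iα = kMRa, so f = kMa.
Combining, a = g sinθ/(1+k) and f = kMa = kMg sinθ/(1+k).
f = 1 × 4.61 × 9.8 × sin19.6° / 2 ≈ 7.58 N.

f ≈ 7.58 N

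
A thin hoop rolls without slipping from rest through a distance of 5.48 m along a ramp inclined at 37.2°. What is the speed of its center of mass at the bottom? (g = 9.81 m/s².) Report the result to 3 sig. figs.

The moment of inertia is MR², giving k ≡ I/(MR²) = 1.
Pure rolling means v = ωR; then KE = ½Mv² + ½I(v/R)² = ½(1+k)Mv² = Mv².
The vertical drop is h = L sinθ = 5.48 × sin37.2° = 3.313 m.
Setting Mgh = Mv² gives v = √(2gh/(1+k)) = √(2·9.81·3.313/2) ≈ 5.70 m/s.

v ≈ 5.70 m/s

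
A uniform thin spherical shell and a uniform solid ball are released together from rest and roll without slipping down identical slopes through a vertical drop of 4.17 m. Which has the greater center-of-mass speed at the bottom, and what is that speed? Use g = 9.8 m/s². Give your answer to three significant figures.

For rolling without slipping, Mgh = ½(1+k)Mv² where k = I/(MR²), so v = √(2gh/(1+k)).
Uniform thin spherical shell: k = 2/3, giving v = √(2×9.8×4.17/1.667) = 7.003 m/s.
Uniform solid ball: k = 0.4, giving v = √(2×9.8×4.17/1.4) = 7.641 m/s.
The smaller k wins: the uniform solid ball, at ≈ 7.64 m/s.

the uniform solid ball, at v ≈ 7.64 m/s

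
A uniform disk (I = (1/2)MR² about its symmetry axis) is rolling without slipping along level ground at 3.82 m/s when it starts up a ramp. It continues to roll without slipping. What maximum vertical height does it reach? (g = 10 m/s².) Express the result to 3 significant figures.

Here I = (1/2)MR², so the shape factor k = I/(MR²) = 0.5.
Pure rolling means v = ωR; then KE = ½Mv² + ½I(v/R)² = ½(1+k)Mv² = (3/4)Mv².
All of this converts to potential energy at the highest point: (3/4)Mv₀² = Mgh.
Thus h = (1+k)v₀²/(2g) = 1.5 × 3.82² / (2 × 10) ≈ 1.09 m.

h ≈ 1.09 m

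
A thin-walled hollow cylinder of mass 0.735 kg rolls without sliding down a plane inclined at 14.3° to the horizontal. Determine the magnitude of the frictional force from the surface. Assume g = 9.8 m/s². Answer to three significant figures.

f ≈ 0.890 N

The moment of inertia is MR², giving k ≡ I/(MR²) = 1.
Along the incline Mg sinθ − f = Ma, and torque about the center fR = Iα = kMR²(a/R) gives f = kMa.
Combining, a = g sinθ/(1+k) and f = kMa = kMg sinθ/(1+k).
f = 1 × 0.735 × 9.8 × sin14.3° / 2 ≈ 0.890 N.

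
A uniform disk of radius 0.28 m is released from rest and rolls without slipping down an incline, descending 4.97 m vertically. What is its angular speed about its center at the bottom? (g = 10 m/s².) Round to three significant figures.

The moment of inertia is (1/2)MR², giving k ≡ I/(MR²) = 0.5.
The rolling condition ω = v/R makes the rotational term ½I(v/R)² = ½kMv², so KE_total = ½(1+k)Mv² = (3/4)Mv².
Energy conservation Mgh = ½(1+k)Mv² gives v = √(2gh/(1+k)) = √(2 × 10 × 4.97 / 1.5) = 8.14 m/s.
Then ω = v/R = 8.14 / 0.28 ≈ 29.1 rad/s.

ω ≈ 29.1 rad/s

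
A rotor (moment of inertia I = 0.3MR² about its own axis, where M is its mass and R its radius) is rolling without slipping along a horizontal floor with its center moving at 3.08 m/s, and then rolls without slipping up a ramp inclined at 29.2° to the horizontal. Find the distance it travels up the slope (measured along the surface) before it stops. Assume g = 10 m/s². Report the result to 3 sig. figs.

With I = 0.3MR², the ratio k = I/(MR²) is 0.3.
Pure rolling means v = ωR; then KE = ½Mv² + ½I(v/R)² = ½(1+k)Mv² = (13/20)Mv².
Setting this equal to Mgh gives the vertical rise h = (1+k)v₀²/(2g) = 1.3×3.08²/(2×10) = 0.6166 m.
Along the incline, d = h/sinθ = 0.6166/sin29.2° ≈ 1.26 m.

d ≈ 1.26 m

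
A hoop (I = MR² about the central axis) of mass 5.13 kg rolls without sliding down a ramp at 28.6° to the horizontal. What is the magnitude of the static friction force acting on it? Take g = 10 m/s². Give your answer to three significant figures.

f ≈ 12.3 N

Here I = MR², so the shape factor k = I/(MR²) = 1.
Newton's second law down the slope: Mg sinθ − f = Ma. The torque equation fR = Iα (with α = a/R) gives f = kMa.
Combining, a = g sinθ/(1+k) and f = kMa = kMg sinθ/(1+k).
f = 1 × 5.13 × 10 × sin28.6° / 2 ≈ 12.3 N.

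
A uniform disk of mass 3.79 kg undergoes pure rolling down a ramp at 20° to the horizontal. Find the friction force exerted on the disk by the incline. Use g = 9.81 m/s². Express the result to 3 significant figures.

The moment of inertia is (1/2)MR², giving k ≡ I/(MR²) = 0.5.
Newton's second law down the slope: Mg sinθ − f = Ma. The torque equation fR = Iα (with α = a/R) gives f = kMa.
Combining, a = g sinθ/(1+k) and f = kMa = kMg sinθ/(1+k).
f = 0.5 × 3.79 × 9.81 × sin20° / 1.5 ≈ 4.24 N.

f ≈ 4.24 N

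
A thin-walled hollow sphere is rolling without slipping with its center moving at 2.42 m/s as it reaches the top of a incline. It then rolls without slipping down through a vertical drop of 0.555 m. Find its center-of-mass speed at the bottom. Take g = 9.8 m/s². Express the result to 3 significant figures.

v ≈ 3.52 m/s

With I = (2/3)MR², the ratio k = I/(MR²) is 2/3.
The rolling condition ω = v/R makes the rotational term ½I(v/R)² = ½kMv², so KE_total = ½(1+k)Mv² = (5/6)Mv².
Energy conservation: (5/6)Mv₀² + Mgh = (5/6)Mv², so v² = v₀² + 2gh/(1+k).
v = √(2.42² + 2×9.8×0.555/1.667) = √12.38 ≈ 3.52 m/s.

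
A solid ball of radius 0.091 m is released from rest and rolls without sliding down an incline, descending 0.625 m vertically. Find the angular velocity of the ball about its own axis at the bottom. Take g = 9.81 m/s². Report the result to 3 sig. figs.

ω ≈ 32.5 rad/s

Here I = (2/5)MR², so the shape factor k = I/(MR²) = 0.4.
Since it rolls without slipping, ω = v/R and KE = ½Mv² + ½Iω² = ½(1+k)Mv² = (7/10)Mv².
Energy conservation Mgh = ½(1+k)Mv² gives v = √(2gh/(1+k)) = √(2 × 9.81 × 0.625 / 1.4) = 2.96 m/s.
Then ω = v/R = 2.96 / 0.091 ≈ 32.5 rad/s.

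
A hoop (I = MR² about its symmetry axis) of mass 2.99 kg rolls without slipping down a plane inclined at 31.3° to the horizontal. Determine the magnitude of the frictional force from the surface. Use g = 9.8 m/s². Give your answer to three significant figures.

f ≈ 7.61 N

With I = MR², the ratio k = I/(MR²) is 1.
Translational: Mg sinθ − f = Ma. Rotational about the CM: fR = Iα = kMRa, so f = kMa.
Combining, a = g sinθ/(1+k) and f = kMa = kMg sinθ/(1+k).
f = 1 × 2.99 × 9.8 × sin31.3° / 2 ≈ 7.61 N.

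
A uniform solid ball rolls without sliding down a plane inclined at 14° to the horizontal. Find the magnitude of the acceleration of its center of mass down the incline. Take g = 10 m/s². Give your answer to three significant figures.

a ≈ 1.73 m/s²

The moment of inertia is (2/5)MR², giving k ≡ I/(MR²) = 0.4.
Translational: Mg sinθ − f = Ma. Rotational about the CM: fR = Iα = kMRa, so f = kMa.
Eliminating f: Mg sinθ = (1+k)Ma, so a = g sinθ/(1+k) = 10 × sin14° / 1.4 ≈ 1.73 m/s².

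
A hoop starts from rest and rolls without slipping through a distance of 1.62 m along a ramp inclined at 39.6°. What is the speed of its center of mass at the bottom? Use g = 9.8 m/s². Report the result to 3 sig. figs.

The moment of inertia is MR², giving k ≡ I/(MR²) = 1.
Since it rolls without slipping, ω = v/R and KE = ½Mv² + ½Iω² = ½(1+k)Mv² = Mv².
The vertical drop is h = L sinθ = 1.62 × sin39.6° = 1.033 m.
Setting Mgh = Mv² gives v = √(2gh/(1+k)) = √(2·9.8·1.033/2) ≈ 3.18 m/s.

v ≈ 3.18 m/s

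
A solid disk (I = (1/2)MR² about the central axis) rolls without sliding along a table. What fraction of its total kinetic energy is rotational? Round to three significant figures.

fraction ≈ 0.333

For this body I = (1/2)MR², i.e. k = I/(MR²) = 0.5.
Since ω = v/R, the translational part is ½Mv² and the rotational part is ½I(v/R)² = ½kMv²; the total is ½(1+k)Mv².
The rotational fraction is therefore k/(1+k) = 0.5/1.5 ≈ 0.333.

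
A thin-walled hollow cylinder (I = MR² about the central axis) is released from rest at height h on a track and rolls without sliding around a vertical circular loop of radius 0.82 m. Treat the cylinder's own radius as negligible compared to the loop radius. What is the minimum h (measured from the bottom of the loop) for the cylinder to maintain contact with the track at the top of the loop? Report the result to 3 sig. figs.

h_min ≈ 2.46 m

With I = MR², the ratio k = I/(MR²) is 1.
At the top, contact is just lost when gravity alone supplies the centripetal force: Mg = Mv_top²/r, i.e. v_top² = gr.
With ω = v/R, the kinetic energy at speed v is ½(1+k)Mv² = Mv².
Energy conservation from release (height h) to the top (height 2r): Mgh = Mg(2r) + M·gr.
Thus h_min = 2r + (1+k)r/2 = r(2 + 2/2) = 0.82 × 3 ≈ 2.46 m.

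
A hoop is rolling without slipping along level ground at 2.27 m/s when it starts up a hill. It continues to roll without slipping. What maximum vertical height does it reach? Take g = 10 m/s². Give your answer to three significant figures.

h ≈ 0.515 m

Here I = MR², so the shape factor k = I/(MR²) = 1.
Since it rolls without slipping, ω = v/R and KE = ½Mv² + ½Iω² = ½(1+k)Mv² = Mv².
At the top the kinetic energy is zero, so Mv₀² = Mgh.
Thus h = (1+k)v₀²/(2g) = 2 × 2.27² / (2 × 10) ≈ 0.515 m.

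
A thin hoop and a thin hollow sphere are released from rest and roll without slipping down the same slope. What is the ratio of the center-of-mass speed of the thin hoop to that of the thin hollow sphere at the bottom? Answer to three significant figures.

v_ratio ≈ 0.913

Each satisfies Mgh = ½(1+k)Mv² with k = I/(MR²), so v ∝ 1/√(1+k).
For the thin hoop k = 1; for the thin hollow sphere k = 2/3.
v₁/v₂ = √((1+k₂)/(1+k₁)) = √(1.667/2) ≈ 0.913.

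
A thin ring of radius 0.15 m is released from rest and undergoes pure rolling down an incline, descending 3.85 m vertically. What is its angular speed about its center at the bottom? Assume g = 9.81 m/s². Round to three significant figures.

ω ≈ 41.0 rad/s

The moment of inertia is MR², giving k ≡ I/(MR²) = 1.
Rolling without slipping gives ω = v/R, so the total kinetic energy is ½Mv² + ½Iω² = ½(1+k)Mv² = Mv².
Energy conservation Mgh = ½(1+k)Mv² gives v = √(2gh/(1+k)) = √(2 × 9.81 × 3.85 / 2) = 6.146 m/s.
The angular speed follows from ω = v/R = 6.146/0.15 ≈ 41.0 rad/s.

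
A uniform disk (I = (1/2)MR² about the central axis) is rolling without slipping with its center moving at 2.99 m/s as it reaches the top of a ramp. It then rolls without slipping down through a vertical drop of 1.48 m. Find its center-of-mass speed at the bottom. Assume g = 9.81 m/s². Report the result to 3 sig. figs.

v ≈ 5.32 m/s

Here I = (1/2)MR², so the shape factor k = I/(MR²) = 0.5.
The rolling condition ω = v/R makes the rotational term ½I(v/R)² = ½kMv², so KE_total = ½(1+k)Mv² = (3/4)Mv².
Conserving energy between top and bottom: (3/4)Mv² = (3/4)Mv₀² + Mgh, hence v² = v₀² + 2gh/(1+k).
v = √(2.99² + 2×9.81×1.48/1.5) = √28.3 ≈ 5.32 m/s.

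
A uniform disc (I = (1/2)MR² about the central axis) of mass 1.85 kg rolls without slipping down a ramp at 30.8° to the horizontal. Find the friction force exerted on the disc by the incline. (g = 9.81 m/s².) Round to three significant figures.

With I = (1/2)MR², the ratio k = I/(MR²) is 0.5.
Translational: Mg sinθ − f = Ma. Rotational about the CM: fR = Iα = kMRa, so f = kMa.
Combining, a = g sinθ/(1+k) and f = kMa = kMg sinθ/(1+k).
f = 0.5 × 1.85 × 9.81 × sin30.8° / 1.5 ≈ 3.10 N.

f ≈ 3.10 N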